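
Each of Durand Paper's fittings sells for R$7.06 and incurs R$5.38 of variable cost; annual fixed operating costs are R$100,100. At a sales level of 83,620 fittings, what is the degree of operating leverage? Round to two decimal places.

At 83,620 units, contribution = 83,620 × R$1.68 = R$140,481.60.
Operating income = contribution − fixed costs = R$140,481.60 − R$100,100 = R$40,381.60.
DOL = contribution ÷ EBIT = R$140,481.60 ÷ R$40,381.60 = 3.4789.

3.48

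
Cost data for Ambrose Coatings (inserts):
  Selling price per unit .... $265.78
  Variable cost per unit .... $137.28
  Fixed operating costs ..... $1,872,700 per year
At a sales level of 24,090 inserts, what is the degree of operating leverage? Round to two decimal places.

Total contribution margin = 24,090 × $128.50 = $3,095,565.00.
EBIT = $3,095,565.00 − $1,872,700 = $1,222,865.00.
So DOL = total CM / EBIT = $3,095,565.00 / $1,222,865.00 = 2.5314.

2.53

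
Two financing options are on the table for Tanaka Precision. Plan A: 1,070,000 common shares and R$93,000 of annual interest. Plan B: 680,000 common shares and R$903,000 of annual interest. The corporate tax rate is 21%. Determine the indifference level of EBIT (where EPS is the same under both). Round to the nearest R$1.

R$2,315,308

Set EPS_A = EPS_B: (EBIT − R$93,000)(1 − 0.21) ÷ 1,070,000 = (EBIT − R$903,000)(1 − 0.21) ÷ 680,000.
Cancelling (1 − t) and cross-multiplying: 680,000·(EBIT − 93,000) = 1,070,000·(EBIT − 903,000).
EBIT × (1,070,000 − 680,000) = 903,000 × 1,070,000 − 93,000 × 680,000 = 902,970,000,000, so EBIT = 902,970,000,000 ÷ 390,000 = 2,315,307.69.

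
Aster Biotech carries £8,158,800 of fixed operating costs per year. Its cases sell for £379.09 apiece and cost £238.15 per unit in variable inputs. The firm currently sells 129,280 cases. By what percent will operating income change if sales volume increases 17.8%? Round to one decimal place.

+32.2%

Contribution at this volume is 129,280 × £140.94 = £18,220,723.20.
Subtracting fixed costs: EBIT = £18,220,723.20 − £8,158,800 = £10,061,923.20.
DOL = contribution ÷ EBIT = £18,220,723.20 ÷ £10,061,923.20 = 1.8109.
%ΔEBIT = DOL × %ΔSales = 1.8109 × +17.8% = +32.2%.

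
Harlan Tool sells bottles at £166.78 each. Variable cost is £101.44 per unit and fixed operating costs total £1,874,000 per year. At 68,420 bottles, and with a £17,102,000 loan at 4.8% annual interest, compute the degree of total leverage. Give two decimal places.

2.52

At 68,420 units, contribution = 68,420 × £65.34 = £4,470,562.80.
EBIT = £4,470,562.80 − £1,874,000 = £2,596,562.80. Interest = £820,896.00.
DOL = £4,470,562.80 ÷ £2,596,562.80 = 1.7217; DFL = £2,596,562.80 ÷ £1,775,666.80 = 1.4623.
Combined leverage = 1.7217 × 1.4623 = 2.5176.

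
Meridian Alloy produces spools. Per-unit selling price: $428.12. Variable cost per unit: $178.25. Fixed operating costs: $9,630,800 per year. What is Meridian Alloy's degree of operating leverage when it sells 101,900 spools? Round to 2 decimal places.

Total contribution margin = 101,900 × $249.87 = $25,461,753.00.
Subtracting fixed costs: EBIT = $25,461,753.00 − $9,630,800 = $15,830,953.00.
DOL = contribution ÷ EBIT = $25,461,753.00 ÷ $15,830,953.00 = 1.6084.

1.61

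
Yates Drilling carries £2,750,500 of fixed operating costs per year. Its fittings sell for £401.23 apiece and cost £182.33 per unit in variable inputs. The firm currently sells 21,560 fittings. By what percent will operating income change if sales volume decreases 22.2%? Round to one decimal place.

-53.2%

Contribution at this volume is 21,560 × £218.90 = £4,719,484.00.
EBIT = £4,719,484.00 − £2,750,500 = £1,968,984.00.
So DOL = total CM / EBIT = £4,719,484.00 / £1,968,984.00 = 2.3969.
%ΔEBIT = DOL × %ΔSales = 2.3969 × -22.2% = -53.2%.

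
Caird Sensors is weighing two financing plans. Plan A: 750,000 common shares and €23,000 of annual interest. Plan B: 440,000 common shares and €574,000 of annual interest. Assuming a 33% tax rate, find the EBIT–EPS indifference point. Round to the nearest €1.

€1,356,065

Set EPS_A = EPS_B: (EBIT − €23,000)(1 − 0.33) ÷ 750,000 = (EBIT − €574,000)(1 − 0.33) ÷ 440,000.
Cancelling (1 − t) and cross-multiplying: 440,000·(EBIT − 23,000) = 750,000·(EBIT − 574,000).
EBIT × (750,000 − 440,000) = 574,000 × 750,000 − 23,000 × 440,000 = 420,380,000,000, so EBIT = 420,380,000,000 ÷ 310,000 = 1,356,064.52.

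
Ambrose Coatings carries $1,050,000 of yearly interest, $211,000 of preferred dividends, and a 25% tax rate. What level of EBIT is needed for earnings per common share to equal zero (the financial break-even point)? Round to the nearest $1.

Preferred dividends are paid after tax, so their pre-tax equivalent is $211,000 ÷ (1 − 0.25) = $281,333.33.
Financial break-even EBIT = interest + D_p ÷ (1 − t) = $1,050,000 + $281,333.33 = $1,331,333.33.

$1,331,333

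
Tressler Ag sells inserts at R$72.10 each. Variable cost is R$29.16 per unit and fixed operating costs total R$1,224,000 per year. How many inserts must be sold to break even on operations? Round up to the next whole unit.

Each unit contributes R$72.10 − R$29.16 = R$42.94.
Break-even Q = R$1,224,000 / R$42.94 = 28,504.89 → 28,505 inserts.

28,505 inserts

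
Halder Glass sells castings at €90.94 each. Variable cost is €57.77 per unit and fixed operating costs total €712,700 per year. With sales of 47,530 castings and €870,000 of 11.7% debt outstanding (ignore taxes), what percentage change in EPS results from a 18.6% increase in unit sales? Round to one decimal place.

+38.5%

At 47,530 units, contribution = 47,530 × €33.17 = €1,576,570.10.
Operating income = contribution − fixed costs = €1,576,570.10 − €712,700 = €863,870.10.
After interest of €101,790.00, pre-tax earnings = €762,080.10.
Degree of combined leverage = contribution ÷ (EBIT − I) = €1,576,570.10 ÷ €762,080.10 = 2.0688.
EPS therefore changes by 2.0688 × (+18.6%) = +38.5%.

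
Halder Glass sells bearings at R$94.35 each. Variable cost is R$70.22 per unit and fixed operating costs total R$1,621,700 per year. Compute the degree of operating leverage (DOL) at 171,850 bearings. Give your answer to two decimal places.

Total contribution margin = 171,850 × R$24.13 = R$4,146,740.50.
Operating income = contribution − fixed costs = R$4,146,740.50 − R$1,621,700 = R$2,525,040.50.
DOL = contribution ÷ EBIT = R$4,146,740.50 ÷ R$2,525,040.50 = 1.6422.

1.64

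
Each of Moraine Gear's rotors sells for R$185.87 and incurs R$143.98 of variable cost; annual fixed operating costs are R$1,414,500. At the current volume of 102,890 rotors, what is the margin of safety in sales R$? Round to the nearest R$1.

R$12,847,890

Each unit contributes R$185.87 − R$143.98 = R$41.89. Break-even units = R$1,414,500 ÷ R$41.89 = 33,767.01; break-even revenue = 33,767.01 × R$185.87 = R$6,276,273.93.
Actual sales revenue = 102,890 × R$185.87 = R$19,124,164.30.
Margin of safety = R$19,124,164.30 − R$6,276,273.93 = R$12,847,890.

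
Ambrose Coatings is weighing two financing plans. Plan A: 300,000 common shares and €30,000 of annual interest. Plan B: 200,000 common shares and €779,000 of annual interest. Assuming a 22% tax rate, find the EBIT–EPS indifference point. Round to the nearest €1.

€2,277,000

At indifference, (EBIT − 30,000)(1 − t)/300,000 = (EBIT − 779,000)(1 − t)/200,000.
The (1 − t) factor cancels: (EBIT − 30,000) × 200,000 = (EBIT − 779,000) × 300,000.
EBIT × (300,000 − 200,000) = 779,000 × 300,000 − 30,000 × 200,000 = 227,700,000,000, so EBIT = 227,700,000,000 ÷ 100,000 = 2,277,000.00.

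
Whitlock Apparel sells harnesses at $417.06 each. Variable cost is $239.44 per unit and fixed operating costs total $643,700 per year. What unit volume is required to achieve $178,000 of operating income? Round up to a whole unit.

Contribution margin per unit = $417.06 − $239.44 = $177.62.
Need Q such that Q × $177.62 − $643,700 = $178,000, i.e. Q = $821,700 / $177.62 = 4,626.17 → 4,627.

4,627 harnesses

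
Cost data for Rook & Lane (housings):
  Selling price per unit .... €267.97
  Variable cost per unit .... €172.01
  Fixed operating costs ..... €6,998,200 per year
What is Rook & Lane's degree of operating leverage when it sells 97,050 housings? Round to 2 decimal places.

Total contribution margin = 97,050 × €95.96 = €9,312,918.00.
Operating income = contribution − fixed costs = €9,312,918.00 − €6,998,200 = €2,314,718.00.
Degree of operating leverage = €9,312,918.00 / €2,314,718.00 = 4.0233.

4.02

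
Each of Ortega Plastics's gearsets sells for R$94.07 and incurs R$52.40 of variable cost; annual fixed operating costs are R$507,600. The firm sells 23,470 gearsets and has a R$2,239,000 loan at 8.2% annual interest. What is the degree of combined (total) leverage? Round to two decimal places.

Total contribution margin = 23,470 × R$41.67 = R$977,994.90.
EBIT = R$977,994.90 − R$507,600 = R$470,394.90. Interest = R$183,598.00.
DOL = R$977,994.90 ÷ R$470,394.90 = 2.0791; DFL = R$470,394.90 ÷ R$286,796.90 = 1.6402.
DCL = DOL × DFL = 2.0791 × 1.6402 = 3.4101.

3.41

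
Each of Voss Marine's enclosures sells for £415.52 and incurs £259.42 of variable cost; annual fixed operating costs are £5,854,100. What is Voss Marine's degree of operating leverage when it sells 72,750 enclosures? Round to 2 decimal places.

At 72,750 units, contribution = 72,750 × £156.10 = £11,356,275.00.
Subtracting fixed costs: EBIT = £11,356,275.00 − £5,854,100 = £5,502,175.00.
So DOL = total CM / EBIT = £11,356,275.00 / £5,502,175.00 = 2.0640.

2.06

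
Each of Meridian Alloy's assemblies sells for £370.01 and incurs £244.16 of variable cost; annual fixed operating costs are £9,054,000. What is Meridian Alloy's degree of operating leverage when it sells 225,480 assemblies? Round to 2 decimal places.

Total contribution margin = 225,480 × £125.85 = £28,376,658.00.
EBIT = £28,376,658.00 − £9,054,000 = £19,322,658.00.
Degree of operating leverage = £28,376,658.00 / £19,322,658.00 = 1.4686.

1.47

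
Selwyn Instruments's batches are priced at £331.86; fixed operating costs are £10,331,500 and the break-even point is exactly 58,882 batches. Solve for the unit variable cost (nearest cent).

£156.40

At break-even, FC = Q × (P − VC), so P − VC = £10,331,500 ÷ 58,882 = £175.4611.
Variable cost per unit = £331.86 − £175.4611 = £156.40.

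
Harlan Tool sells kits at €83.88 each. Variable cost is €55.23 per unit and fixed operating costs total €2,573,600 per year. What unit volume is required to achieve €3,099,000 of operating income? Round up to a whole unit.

197,997 kits

Each unit contributes €83.88 − €55.23 = €28.65.
Units = (FC + target) / CM = (€2,573,600 + €3,099,000) / €28.65 = 197,996.51, so 197,997 kits.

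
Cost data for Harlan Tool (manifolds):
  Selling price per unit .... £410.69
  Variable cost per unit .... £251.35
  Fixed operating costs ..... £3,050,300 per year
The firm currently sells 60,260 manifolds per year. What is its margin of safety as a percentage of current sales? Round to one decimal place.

68.2%

Contribution margin per unit = £410.69 − £251.35 = £159.34. Break-even units = £3,050,300 ÷ £159.34 = 19,143.34; break-even revenue = 19,143.34 × £410.69 = £7,861,978.83.
Actual sales revenue = 60,260 × £410.69 = £24,748,179.40.
Margin of safety = (£24,748,179.40 − £7,861,978.83) ÷ £24,748,179.40 = 68.2%.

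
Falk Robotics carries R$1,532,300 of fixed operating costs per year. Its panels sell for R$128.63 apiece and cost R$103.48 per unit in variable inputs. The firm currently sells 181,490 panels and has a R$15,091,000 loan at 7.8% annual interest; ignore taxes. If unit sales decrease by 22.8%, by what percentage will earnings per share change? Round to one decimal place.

Contribution at this volume is 181,490 × R$25.15 = R$4,564,473.50.
Operating income = contribution − fixed costs = R$4,564,473.50 − R$1,532,300 = R$3,032,173.50.
After interest of R$1,177,098.00, pre-tax earnings = R$1,855,075.50.
Degree of combined leverage = contribution ÷ (EBIT − I) = R$4,564,473.50 ÷ R$1,855,075.50 = 2.4605.
%ΔEPS = DCL × %ΔSales = 2.4605 × -22.8% = -56.1%.

-56.1%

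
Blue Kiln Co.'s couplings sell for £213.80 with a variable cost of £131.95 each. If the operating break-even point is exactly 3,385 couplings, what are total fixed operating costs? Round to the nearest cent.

£277,062.25

Contribution margin per unit = £213.80 − £131.95 = £81.85.
Fixed costs = break-even units × CM = 3,385 × £81.85 = £277,062.25.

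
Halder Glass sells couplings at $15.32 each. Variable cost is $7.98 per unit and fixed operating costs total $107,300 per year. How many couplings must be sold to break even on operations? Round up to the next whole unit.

14,619 couplings

Each unit contributes $15.32 − $7.98 = $7.34.
Break-even Q = $107,300 / $7.34 = 14,618.53 → 14,619 couplings.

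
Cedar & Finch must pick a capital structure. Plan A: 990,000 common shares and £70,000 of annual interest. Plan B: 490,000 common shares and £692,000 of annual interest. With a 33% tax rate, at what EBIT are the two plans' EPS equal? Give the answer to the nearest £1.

£1,301,560

At indifference, (EBIT − 70,000)(1 − t)/990,000 = (EBIT − 692,000)(1 − t)/490,000.
Cancelling (1 − t) and cross-multiplying: 490,000·(EBIT − 70,000) = 990,000·(EBIT − 692,000).
Solving, EBIT = (692,000·990,000 − 70,000·490,000) / (990,000 − 490,000) = 650,780,000,000 / 500,000 = 1,301,560.00.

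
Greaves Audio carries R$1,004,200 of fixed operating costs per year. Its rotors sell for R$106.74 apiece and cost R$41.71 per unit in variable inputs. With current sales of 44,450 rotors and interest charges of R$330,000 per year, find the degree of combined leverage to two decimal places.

1.86

Total contribution margin = 44,450 × R$65.03 = R$2,890,583.50.
Subtracting fixed costs: EBIT = R$2,890,583.50 − R$1,004,200 = R$1,886,383.50. Interest = R$330,000.00.
DOL = R$2,890,583.50 ÷ R$1,886,383.50 = 1.5323; DFL = R$1,886,383.50 ÷ R$1,556,383.50 = 1.2120.
Combined leverage = 1.5323 × 1.2120 = 1.8571.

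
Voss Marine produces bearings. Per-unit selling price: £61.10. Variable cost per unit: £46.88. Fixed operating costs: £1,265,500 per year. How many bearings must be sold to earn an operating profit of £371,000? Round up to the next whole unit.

115,085 bearings

Each unit contributes £61.10 − £46.88 = £14.22.
Required volume = (fixed costs + target profit) ÷ CM = (£1,265,500 + £371,000) ÷ £14.22 = 115,084.39, so 115,085 bearings.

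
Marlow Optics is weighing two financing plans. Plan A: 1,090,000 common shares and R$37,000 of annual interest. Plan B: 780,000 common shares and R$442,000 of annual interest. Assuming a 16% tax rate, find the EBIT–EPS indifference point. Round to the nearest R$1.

R$1,461,032

At indifference, (EBIT − 37,000)(1 − t)/1,090,000 = (EBIT − 442,000)(1 − t)/780,000.
Cancelling (1 − t) and cross-multiplying: 780,000·(EBIT − 37,000) = 1,090,000·(EBIT − 442,000).
Solving, EBIT = (442,000·1,090,000 − 37,000·780,000) / (1,090,000 − 780,000) = 452,920,000,000 / 310,000 = 1,461,032.26.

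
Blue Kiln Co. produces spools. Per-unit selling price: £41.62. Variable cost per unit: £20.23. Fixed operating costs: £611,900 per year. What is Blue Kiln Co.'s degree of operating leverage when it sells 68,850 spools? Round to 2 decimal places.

1.71

At 68,850 units, contribution = 68,850 × £21.39 = £1,472,701.50.
Operating income = contribution − fixed costs = £1,472,701.50 − £611,900 = £860,801.50.
Degree of operating leverage = £1,472,701.50 / £860,801.50 = 1.7108.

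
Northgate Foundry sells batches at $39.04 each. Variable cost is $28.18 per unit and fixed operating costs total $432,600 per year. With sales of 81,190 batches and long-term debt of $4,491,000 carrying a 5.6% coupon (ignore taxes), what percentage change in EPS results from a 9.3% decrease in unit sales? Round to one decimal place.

At 81,190 units, contribution = 81,190 × $10.86 = $881,723.40.
EBIT = $881,723.40 − $432,600 = $449,123.40.
After interest of $251,496.00, pre-tax earnings = $197,627.40.
Degree of combined leverage = contribution ÷ (EBIT − I) = $881,723.40 ÷ $197,627.40 = 4.4615.
EPS therefore changes by 4.4615 × (-9.3%) = -41.5%.

-41.5%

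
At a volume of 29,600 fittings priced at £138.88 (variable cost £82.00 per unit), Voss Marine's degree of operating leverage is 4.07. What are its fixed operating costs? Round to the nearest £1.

£1,269,975

Contribution at this volume is 29,600 × £56.88 = £1,683,648.00.
Since DOL = CM ÷ EBIT, EBIT = £1,683,648.00 ÷ 4.07 = £413,672.73.
Fixed costs = CM − EBIT = £1,683,648.00 − £413,672.73 = £1,269,975.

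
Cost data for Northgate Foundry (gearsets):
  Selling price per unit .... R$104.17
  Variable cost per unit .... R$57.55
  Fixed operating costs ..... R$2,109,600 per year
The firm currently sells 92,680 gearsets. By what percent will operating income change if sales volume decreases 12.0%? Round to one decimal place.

-23.4%

Total contribution margin = 92,680 × R$46.62 = R$4,320,741.60.
EBIT = R$4,320,741.60 − R$2,109,600 = R$2,211,141.60.
Degree of operating leverage = R$4,320,741.60 / R$2,211,141.60 = 1.9541.
%ΔEBIT = DOL × %ΔSales = 1.9541 × -12.0% = -23.4%.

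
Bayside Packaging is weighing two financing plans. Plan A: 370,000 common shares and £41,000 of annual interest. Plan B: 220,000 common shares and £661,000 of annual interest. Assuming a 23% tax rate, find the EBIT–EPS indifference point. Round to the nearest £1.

£1,570,333

At indifference, (EBIT − 41,000)(1 − t)/370,000 = (EBIT − 661,000)(1 − t)/220,000.
The (1 − t) factor cancels: (EBIT − 41,000) × 220,000 = (EBIT − 661,000) × 370,000.
Solving, EBIT = (661,000·370,000 − 41,000·220,000) / (370,000 − 220,000) = 235,550,000,000 / 150,000 = 1,570,333.33.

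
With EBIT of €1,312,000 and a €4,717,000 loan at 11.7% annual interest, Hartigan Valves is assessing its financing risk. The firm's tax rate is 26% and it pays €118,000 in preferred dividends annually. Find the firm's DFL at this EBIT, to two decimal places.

2.18

Interest = €551,889.00.
Pre-tax preferred-dividend burden = €118,000 ÷ (1 − 0.26) = €159,459.46.
DFL = EBIT ÷ [EBIT − I − D_p/(1−t)] = €1,312,000 ÷ [€1,312,000 − €551,889.00 − €159,459.46] = €1,312,000 ÷ €600,651.54 = 2.1843.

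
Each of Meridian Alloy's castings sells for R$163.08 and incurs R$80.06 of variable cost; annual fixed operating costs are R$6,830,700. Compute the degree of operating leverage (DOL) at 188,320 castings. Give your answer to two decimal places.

1.78

At 188,320 units, contribution = 188,320 × R$83.02 = R$15,634,326.40.
Operating income = contribution − fixed costs = R$15,634,326.40 − R$6,830,700 = R$8,803,626.40.
So DOL = total CM / EBIT = R$15,634,326.40 / R$8,803,626.40 = 1.7759.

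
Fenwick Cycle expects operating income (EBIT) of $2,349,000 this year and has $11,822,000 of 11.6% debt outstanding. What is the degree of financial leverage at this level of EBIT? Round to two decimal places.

Interest = $1,371,352.00.
DFL = EBIT ÷ (EBIT − I) = $2,349,000 ÷ ($2,349,000 − $1,371,352.00) = $2,349,000 ÷ $977,648.00 = 2.4027.

2.40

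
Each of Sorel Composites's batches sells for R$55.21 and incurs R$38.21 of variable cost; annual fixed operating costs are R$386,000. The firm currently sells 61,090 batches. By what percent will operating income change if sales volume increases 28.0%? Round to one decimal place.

Contribution at this volume is 61,090 × R$17.00 = R$1,038,530.00.
Operating income = contribution − fixed costs = R$1,038,530.00 − R$386,000 = R$652,530.00.
DOL = contribution ÷ EBIT = R$1,038,530.00 ÷ R$652,530.00 = 1.5915.
%ΔEBIT = DOL × %ΔSales = 1.5915 × +28.0% = +44.6%.

+44.6%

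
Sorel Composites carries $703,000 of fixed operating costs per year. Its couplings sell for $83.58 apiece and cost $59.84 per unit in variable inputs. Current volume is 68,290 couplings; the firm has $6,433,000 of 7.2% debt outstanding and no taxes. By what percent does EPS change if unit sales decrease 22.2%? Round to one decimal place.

Contribution at this volume is 68,290 × $23.74 = $1,621,204.60.
Operating income = contribution − fixed costs = $1,621,204.60 − $703,000 = $918,204.60.
After interest of $463,176.00, pre-tax earnings = $455,028.60.
Degree of combined leverage = contribution ÷ (EBIT − I) = $1,621,204.60 ÷ $455,028.60 = 3.5629.
%ΔEPS = DCL × %ΔSales = 3.5629 × -22.2% = -79.1%.

-79.1%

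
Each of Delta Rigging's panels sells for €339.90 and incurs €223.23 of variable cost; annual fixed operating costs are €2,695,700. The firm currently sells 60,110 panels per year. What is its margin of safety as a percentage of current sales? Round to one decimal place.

Unit CM = price − variable cost = €339.90 − €223.23 = €116.67. Break-even units = €2,695,700 ÷ €116.67 = 23,105.34; break-even revenue = 23,105.34 × €339.90 = €7,853,505.01.
Current sales = 60,110 × €339.90 = €20,431,389.00.
Margin of safety = (€20,431,389.00 − €7,853,505.01) ÷ €20,431,389.00 = 61.6%.

61.6%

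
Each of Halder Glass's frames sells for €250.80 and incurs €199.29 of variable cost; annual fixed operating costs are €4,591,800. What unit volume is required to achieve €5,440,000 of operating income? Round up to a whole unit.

Each unit contributes €250.80 − €199.29 = €51.51.
Units = (FC + target) / CM = (€4,591,800 + €5,440,000) / €51.51 = 194,754.42, so 194,755 frames.

194,755 frames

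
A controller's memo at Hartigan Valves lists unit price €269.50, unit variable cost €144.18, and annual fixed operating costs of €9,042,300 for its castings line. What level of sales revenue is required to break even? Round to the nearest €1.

€19,445,419

CM per unit = €269.50 − €144.18 = €125.32; CM ratio = €125.32 / €269.50 = 0.4650.
Break-even revenue = fixed costs × price ÷ CM = €9,042,300 × €269.50 ÷ €125.32 = €19,445,419.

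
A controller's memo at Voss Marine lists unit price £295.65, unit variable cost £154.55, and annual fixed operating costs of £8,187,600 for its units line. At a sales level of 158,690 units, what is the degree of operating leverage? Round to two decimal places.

Total contribution margin = 158,690 × £141.10 = £22,391,159.00.
Subtracting fixed costs: EBIT = £22,391,159.00 − £8,187,600 = £14,203,559.00.
DOL = contribution ÷ EBIT = £22,391,159.00 ÷ £14,203,559.00 = 1.5764.

1.58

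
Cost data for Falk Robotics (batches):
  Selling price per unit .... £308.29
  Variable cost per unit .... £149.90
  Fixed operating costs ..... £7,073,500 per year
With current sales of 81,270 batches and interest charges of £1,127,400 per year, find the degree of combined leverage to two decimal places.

Contribution at this volume is 81,270 × £158.39 = £12,872,355.30.
Subtracting fixed costs: EBIT = £12,872,355.30 − £7,073,500 = £5,798,855.30. Interest = £1,127,400.00.
DOL = £12,872,355.30 ÷ £5,798,855.30 = 2.2198; DFL = £5,798,855.30 ÷ £4,671,455.30 = 1.2413.
Combined leverage = 2.2198 × 1.2413 = 2.7554.

2.76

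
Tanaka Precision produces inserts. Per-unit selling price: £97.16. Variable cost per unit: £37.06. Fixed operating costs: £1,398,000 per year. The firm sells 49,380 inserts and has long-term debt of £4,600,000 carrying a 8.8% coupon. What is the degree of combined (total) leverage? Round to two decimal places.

2.55

Contribution at this volume is 49,380 × £60.10 = £2,967,738.00.
Operating income = contribution − fixed costs = £2,967,738.00 − £1,398,000 = £1,569,738.00. Interest = £404,800.00, so EBIT − I = £1,164,938.00.
DCL = contribution ÷ (EBIT − I) = £2,967,738.00 ÷ £1,164,938.00 = 2.5476.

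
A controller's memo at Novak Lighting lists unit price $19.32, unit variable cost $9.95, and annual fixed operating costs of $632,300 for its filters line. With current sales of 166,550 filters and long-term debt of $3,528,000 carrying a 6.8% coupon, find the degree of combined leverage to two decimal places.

Total contribution margin = 166,550 × $9.37 = $1,560,573.50.
EBIT = $1,560,573.50 − $632,300 = $928,273.50. Interest = $239,904.00, so EBIT − I = $688,369.50.
DCL = contribution ÷ (EBIT − I) = $1,560,573.50 ÷ $688,369.50 = 2.2671.

2.27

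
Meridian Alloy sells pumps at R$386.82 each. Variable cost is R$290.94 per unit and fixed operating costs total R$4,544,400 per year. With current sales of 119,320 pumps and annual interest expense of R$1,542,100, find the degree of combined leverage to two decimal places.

Total contribution margin = 119,320 × R$95.88 = R$11,440,401.60.
EBIT = R$11,440,401.60 − R$4,544,400 = R$6,896,001.60. Interest = R$1,542,100.00.
DOL = R$11,440,401.60 ÷ R$6,896,001.60 = 1.6590; DFL = R$6,896,001.60 ÷ R$5,353,901.60 = 1.2880.
DCL = DOL × DFL = 1.6590 × 1.2880 = 2.1368.

2.14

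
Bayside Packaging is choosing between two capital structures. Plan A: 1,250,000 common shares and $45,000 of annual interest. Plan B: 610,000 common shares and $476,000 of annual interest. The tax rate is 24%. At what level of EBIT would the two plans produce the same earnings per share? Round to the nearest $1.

At indifference, (EBIT − 45,000)(1 − t)/1,250,000 = (EBIT − 476,000)(1 − t)/610,000.
Cancelling (1 − t) and cross-multiplying: 610,000·(EBIT − 45,000) = 1,250,000·(EBIT − 476,000).
EBIT × (1,250,000 − 610,000) = 476,000 × 1,250,000 − 45,000 × 610,000 = 567,550,000,000, so EBIT = 567,550,000,000 ÷ 640,000 = 886,796.88.

$886,797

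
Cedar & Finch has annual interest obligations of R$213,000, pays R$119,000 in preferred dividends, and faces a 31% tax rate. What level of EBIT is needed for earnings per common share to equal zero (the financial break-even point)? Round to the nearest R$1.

Preferred dividends are paid after tax, so their pre-tax equivalent is R$119,000 ÷ (1 − 0.31) = R$172,463.77.
EPS = 0 when EBIT covers interest plus the pre-tax preferred burden: R$213,000 + R$172,463.77 = R$385,463.77.

R$385,464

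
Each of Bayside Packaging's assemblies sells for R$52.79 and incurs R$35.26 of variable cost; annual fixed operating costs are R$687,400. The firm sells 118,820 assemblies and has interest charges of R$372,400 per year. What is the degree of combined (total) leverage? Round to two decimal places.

2.04

Contribution at this volume is 118,820 × R$17.53 = R$2,082,914.60.
Subtracting fixed costs: EBIT = R$2,082,914.60 − R$687,400 = R$1,395,514.60. Interest = R$372,400.00.
DOL = R$2,082,914.60 ÷ R$1,395,514.60 = 1.4926; DFL = R$1,395,514.60 ÷ R$1,023,114.60 = 1.3640.
Combined leverage = 1.4926 × 1.3640 = 2.0359.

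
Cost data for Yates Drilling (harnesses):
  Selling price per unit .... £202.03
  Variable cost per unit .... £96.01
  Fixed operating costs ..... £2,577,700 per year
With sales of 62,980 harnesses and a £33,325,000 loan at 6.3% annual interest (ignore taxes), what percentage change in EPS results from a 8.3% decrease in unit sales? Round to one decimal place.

-27.7%

Contribution at this volume is 62,980 × £106.02 = £6,677,139.60.
Subtracting fixed costs: EBIT = £6,677,139.60 − £2,577,700 = £4,099,439.60.
After interest of £2,099,475.00, pre-tax earnings = £1,999,964.60.
Degree of combined leverage = contribution ÷ (EBIT − I) = £6,677,139.60 ÷ £1,999,964.60 = 3.3386.
%ΔEPS = DCL × %ΔSales = 3.3386 × -8.3% = -27.7%.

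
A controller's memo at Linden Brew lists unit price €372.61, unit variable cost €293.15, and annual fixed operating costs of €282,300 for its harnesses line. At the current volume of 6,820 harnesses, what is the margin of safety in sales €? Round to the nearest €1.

€1,217,417

Contribution margin per unit = €372.61 − €293.15 = €79.46. Break-even units = €282,300 ÷ €79.46 = 3,552.73; break-even revenue = 3,552.73 × €372.61 = €1,323,783.07.
Current sales = 6,820 × €372.61 = €2,541,200.20.
Margin of safety = €2,541,200.20 − €1,323,783.07 = €1,217,417.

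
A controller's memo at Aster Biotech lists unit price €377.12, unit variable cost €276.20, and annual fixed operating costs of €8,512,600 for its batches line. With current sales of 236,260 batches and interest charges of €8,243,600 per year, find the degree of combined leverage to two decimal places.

3.36

Contribution at this volume is 236,260 × €100.92 = €23,843,359.20.
Subtracting fixed costs: EBIT = €23,843,359.20 − €8,512,600 = €15,330,759.20. Interest = €8,243,600.00.
DOL = €23,843,359.20 ÷ €15,330,759.20 = 1.5553; DFL = €15,330,759.20 ÷ €7,087,159.20 = 2.1632.
DCL = DOL × DFL = 1.5553 × 2.1632 = 3.3644.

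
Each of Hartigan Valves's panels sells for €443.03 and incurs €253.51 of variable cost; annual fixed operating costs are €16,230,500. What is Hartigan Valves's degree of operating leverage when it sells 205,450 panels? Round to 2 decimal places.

1.71

At 205,450 units, contribution = 205,450 × €189.52 = €38,936,884.00.
Subtracting fixed costs: EBIT = €38,936,884.00 − €16,230,500 = €22,706,384.00.
Degree of operating leverage = €38,936,884.00 / €22,706,384.00 = 1.7148.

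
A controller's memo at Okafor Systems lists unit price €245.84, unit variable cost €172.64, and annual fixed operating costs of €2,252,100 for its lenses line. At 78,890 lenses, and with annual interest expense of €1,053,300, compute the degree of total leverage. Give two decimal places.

At 78,890 units, contribution = 78,890 × €73.20 = €5,774,748.00.
Operating income = contribution − fixed costs = €5,774,748.00 − €2,252,100 = €3,522,648.00. Interest = €1,053,300.00, so EBIT − I = €2,469,348.00.
DCL = contribution ÷ (EBIT − I) = €5,774,748.00 ÷ €2,469,348.00 = 2.3386.

2.34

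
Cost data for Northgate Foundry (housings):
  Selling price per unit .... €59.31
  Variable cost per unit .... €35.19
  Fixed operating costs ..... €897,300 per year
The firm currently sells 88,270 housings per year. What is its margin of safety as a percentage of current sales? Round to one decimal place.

57.9%

Unit CM = price − variable cost = €59.31 − €35.19 = €24.12. Break-even units = €897,300 ÷ €24.12 = 37,201.49; break-even revenue = 37,201.49 × €59.31 = €2,206,420.52.
Current sales = 88,270 × €59.31 = €5,235,293.70.
Margin of safety = (€5,235,293.70 − €2,206,420.52) ÷ €5,235,293.70 = 57.9%.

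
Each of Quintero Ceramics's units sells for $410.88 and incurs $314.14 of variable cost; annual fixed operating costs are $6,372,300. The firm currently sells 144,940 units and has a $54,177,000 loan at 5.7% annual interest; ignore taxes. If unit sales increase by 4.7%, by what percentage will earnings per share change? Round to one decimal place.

Total contribution margin = 144,940 × $96.74 = $14,021,495.60.
Subtracting fixed costs: EBIT = $14,021,495.60 − $6,372,300 = $7,649,195.60.
After interest of $3,088,089.00, pre-tax earnings = $4,561,106.60.
DCL = total CM / (EBIT − I) = $14,021,495.60 / $4,561,106.60 = 3.0741.
EPS therefore changes by 3.0741 × (+4.7%) = +14.4%.

+14.4%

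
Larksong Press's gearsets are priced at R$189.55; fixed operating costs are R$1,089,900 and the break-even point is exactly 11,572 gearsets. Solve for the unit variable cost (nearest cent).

At break-even, FC = Q × (P − VC), so P − VC = R$1,089,900 ÷ 11,572 = R$94.1842.
Variable cost per unit = R$189.55 − R$94.1842 = R$95.37.

R$95.37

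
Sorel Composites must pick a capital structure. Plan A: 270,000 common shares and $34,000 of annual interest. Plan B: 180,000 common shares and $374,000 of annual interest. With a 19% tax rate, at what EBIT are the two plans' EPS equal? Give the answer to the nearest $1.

Set EPS_A = EPS_B: (EBIT − $34,000)(1 − 0.19) ÷ 270,000 = (EBIT − $374,000)(1 − 0.19) ÷ 180,000.
Cancelling (1 − t) and cross-multiplying: 180,000·(EBIT − 34,000) = 270,000·(EBIT − 374,000).
Solving, EBIT = (374,000·270,000 − 34,000·180,000) / (270,000 − 180,000) = 94,860,000,000 / 90,000 = 1,054,000.00.

$1,054,000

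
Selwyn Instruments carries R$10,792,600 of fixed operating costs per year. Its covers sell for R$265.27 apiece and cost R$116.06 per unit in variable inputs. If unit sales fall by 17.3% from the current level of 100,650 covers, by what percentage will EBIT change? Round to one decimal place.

Contribution at this volume is 100,650 × R$149.21 = R$15,017,986.50.
Subtracting fixed costs: EBIT = R$15,017,986.50 − R$10,792,600 = R$4,225,386.50.
Degree of operating leverage = R$15,017,986.50 / R$4,225,386.50 = 3.5542.
So EBIT moves 3.5542 × (-17.3%) = -61.5%.

-61.5%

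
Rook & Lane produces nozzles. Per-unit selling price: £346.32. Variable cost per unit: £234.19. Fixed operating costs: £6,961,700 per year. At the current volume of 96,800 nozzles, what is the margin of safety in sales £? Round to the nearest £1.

Each unit contributes £346.32 − £234.19 = £112.13. Break-even units = £6,961,700 ÷ £112.13 = 62,085.97; break-even revenue = 62,085.97 × £346.32 = £21,501,613.70.
Actual sales revenue = 96,800 × £346.32 = £33,523,776.00.
Margin of safety = £33,523,776.00 − £21,501,613.70 = £12,022,162.

£12,022,162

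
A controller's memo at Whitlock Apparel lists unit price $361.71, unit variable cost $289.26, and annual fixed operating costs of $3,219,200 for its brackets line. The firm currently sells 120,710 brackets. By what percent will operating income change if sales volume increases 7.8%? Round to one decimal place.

+12.3%

Total contribution margin = 120,710 × $72.45 = $8,745,439.50.
EBIT = $8,745,439.50 − $3,219,200 = $5,526,239.50.
So DOL = total CM / EBIT = $8,745,439.50 / $5,526,239.50 = 1.5825.
Operating income changes by 1.5825 × +7.8% = +12.3%.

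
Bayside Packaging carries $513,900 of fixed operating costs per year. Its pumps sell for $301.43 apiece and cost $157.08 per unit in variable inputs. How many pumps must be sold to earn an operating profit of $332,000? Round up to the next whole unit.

Each unit contributes $301.43 − $157.08 = $144.35.
Units = (FC + target) / CM = ($513,900 + $332,000) / $144.35 = 5,860.06, so 5,861 pumps.

5,861 pumps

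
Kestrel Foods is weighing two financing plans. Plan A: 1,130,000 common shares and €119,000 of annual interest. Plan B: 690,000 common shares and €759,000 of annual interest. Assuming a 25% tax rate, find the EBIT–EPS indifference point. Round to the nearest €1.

At indifference, (EBIT − 119,000)(1 − t)/1,130,000 = (EBIT − 759,000)(1 − t)/690,000.
Cancelling (1 − t) and cross-multiplying: 690,000·(EBIT − 119,000) = 1,130,000·(EBIT − 759,000).
Solving, EBIT = (759,000·1,130,000 − 119,000·690,000) / (1,130,000 − 690,000) = 775,560,000,000 / 440,000 = 1,762,636.36.

€1,762,636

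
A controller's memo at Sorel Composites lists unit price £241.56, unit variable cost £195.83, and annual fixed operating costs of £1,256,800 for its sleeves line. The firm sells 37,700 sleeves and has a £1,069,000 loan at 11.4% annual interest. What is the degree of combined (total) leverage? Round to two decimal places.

4.99

Contribution at this volume is 37,700 × £45.73 = £1,724,021.00.
EBIT = £1,724,021.00 − £1,256,800 = £467,221.00. Interest = £121,866.00, so EBIT − I = £345,355.00.
DCL = contribution ÷ (EBIT − I) = £1,724,021.00 ÷ £345,355.00 = 4.9920.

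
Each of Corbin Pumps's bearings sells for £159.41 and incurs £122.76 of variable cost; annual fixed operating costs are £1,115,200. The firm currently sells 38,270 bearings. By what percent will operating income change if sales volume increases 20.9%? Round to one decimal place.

At 38,270 units, contribution = 38,270 × £36.65 = £1,402,595.50.
Subtracting fixed costs: EBIT = £1,402,595.50 − £1,115,200 = £287,395.50.
DOL = contribution ÷ EBIT = £1,402,595.50 ÷ £287,395.50 = 4.8804.
So EBIT moves 4.8804 × (+20.9%) = +102.0%.

+102.0%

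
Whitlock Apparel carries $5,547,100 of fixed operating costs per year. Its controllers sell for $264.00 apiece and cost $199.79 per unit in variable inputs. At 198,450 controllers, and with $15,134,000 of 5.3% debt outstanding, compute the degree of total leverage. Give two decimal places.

Contribution at this volume is 198,450 × $64.21 = $12,742,474.50.
Subtracting fixed costs: EBIT = $12,742,474.50 − $5,547,100 = $7,195,374.50. Interest = $802,102.00, so EBIT − I = $6,393,272.50.
DCL = contribution ÷ (EBIT − I) = $12,742,474.50 ÷ $6,393,272.50 = 1.9931.

1.99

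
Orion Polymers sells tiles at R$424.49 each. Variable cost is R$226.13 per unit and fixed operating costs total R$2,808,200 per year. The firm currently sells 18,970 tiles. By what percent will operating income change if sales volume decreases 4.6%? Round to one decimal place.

At 18,970 units, contribution = 18,970 × R$198.36 = R$3,762,889.20.
Subtracting fixed costs: EBIT = R$3,762,889.20 − R$2,808,200 = R$954,689.20.
Degree of operating leverage = R$3,762,889.20 / R$954,689.20 = 3.9415.
%ΔEBIT = DOL × %ΔSales = 3.9415 × -4.6% = -18.1%.

-18.1%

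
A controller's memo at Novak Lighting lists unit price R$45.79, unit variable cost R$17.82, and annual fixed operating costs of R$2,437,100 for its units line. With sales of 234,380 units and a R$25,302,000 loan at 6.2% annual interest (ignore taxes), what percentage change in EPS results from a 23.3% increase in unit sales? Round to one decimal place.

+59.9%

Total contribution margin = 234,380 × R$27.97 = R$6,555,608.60.
EBIT = R$6,555,608.60 − R$2,437,100 = R$4,118,508.60.
Interest = R$1,568,724.00, so EBIT − I = R$2,549,784.60.
DCL = total CM / (EBIT − I) = R$6,555,608.60 / R$2,549,784.60 = 2.5710.
EPS therefore changes by 2.5710 × (+23.3%) = +59.9%.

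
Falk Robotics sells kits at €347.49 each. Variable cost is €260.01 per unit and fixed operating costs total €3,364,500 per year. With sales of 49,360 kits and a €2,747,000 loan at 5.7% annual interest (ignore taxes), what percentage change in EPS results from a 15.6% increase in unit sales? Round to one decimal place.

+84.5%

Total contribution margin = 49,360 × €87.48 = €4,318,012.80.
Operating income = contribution − fixed costs = €4,318,012.80 − €3,364,500 = €953,512.80.
Interest = €156,579.00, so EBIT − I = €796,933.80.
DCL = total CM / (EBIT − I) = €4,318,012.80 / €796,933.80 = 5.4183.
%ΔEPS = DCL × %ΔSales = 5.4183 × +15.6% = +84.5%.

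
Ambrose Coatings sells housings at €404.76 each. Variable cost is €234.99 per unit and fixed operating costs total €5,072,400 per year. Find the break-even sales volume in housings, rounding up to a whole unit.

29,879 housings

Unit CM = price − variable cost = €404.76 − €234.99 = €169.77.
Break-even volume = fixed costs ÷ CM per unit = €5,072,400 ÷ €169.77 = 29,878.07, so 29,879 housings.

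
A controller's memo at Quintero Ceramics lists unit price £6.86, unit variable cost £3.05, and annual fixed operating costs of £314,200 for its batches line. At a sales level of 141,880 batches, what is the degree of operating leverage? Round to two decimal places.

Contribution at this volume is 141,880 × £3.81 = £540,562.80.
Subtracting fixed costs: EBIT = £540,562.80 − £314,200 = £226,362.80.
DOL = contribution ÷ EBIT = £540,562.80 ÷ £226,362.80 = 2.3880.

2.39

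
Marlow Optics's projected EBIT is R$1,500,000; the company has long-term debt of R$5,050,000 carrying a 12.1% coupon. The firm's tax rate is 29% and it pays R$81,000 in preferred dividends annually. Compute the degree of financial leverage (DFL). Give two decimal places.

1.94

Interest = R$611,050.00.
Pre-tax preferred-dividend burden = R$81,000 ÷ (1 − 0.29) = R$114,084.51.
DFL = EBIT ÷ [EBIT − I − D_p/(1−t)] = R$1,500,000 ÷ [R$1,500,000 − R$611,050.00 − R$114,084.51] = R$1,500,000 ÷ R$774,865.49 = 1.9358.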